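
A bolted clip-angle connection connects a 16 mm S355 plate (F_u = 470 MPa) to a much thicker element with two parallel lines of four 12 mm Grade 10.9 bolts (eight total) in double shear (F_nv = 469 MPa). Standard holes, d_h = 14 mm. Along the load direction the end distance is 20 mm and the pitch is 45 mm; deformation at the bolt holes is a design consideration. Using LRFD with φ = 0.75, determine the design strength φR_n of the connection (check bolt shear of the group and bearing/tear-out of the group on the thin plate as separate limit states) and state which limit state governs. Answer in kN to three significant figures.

637 kN (bolt shear governs)

Bolt shear: A_b = π·12²/4 = 113.1 mm²; R_n = 469 × 113.1 × 8 × 2 / 1000 = 848.7 kN → 0.75 × 848.7 = 637 kN.
Bearing (1.2 l_c t F_u ≤ 2.4 d t F_u): upper limit = 2.4·12·16·470 / 1000 = 216.6 kN.
  Edge l_c = 20 − 14/2 = 13 → r_n = 117.3 kN; interior l_c = 45 − 14 = 31 → r_n = 216.6 kN.
  R_n,bearing = 2·117.3 + 6·216.6 = 1534 kN → 0.75 × 1534 = 1150 kN.
Bolt shear governs: 637 kN.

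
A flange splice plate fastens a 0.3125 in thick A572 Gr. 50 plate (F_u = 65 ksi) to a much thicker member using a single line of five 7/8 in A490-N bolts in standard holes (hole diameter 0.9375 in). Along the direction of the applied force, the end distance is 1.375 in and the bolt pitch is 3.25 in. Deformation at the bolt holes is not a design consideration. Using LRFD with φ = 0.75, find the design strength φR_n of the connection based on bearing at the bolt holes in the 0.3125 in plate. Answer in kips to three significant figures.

181 kips

Per bolt r_n = 1.5 l_c t F_u ≤ 3.0 d t F_u; upper limit = 3.0 × 0.875 × 0.3125 × 65 = 53.32 kips.
Edge bolt: l_c = 1.375 − 0.9375/2 = 0.9062 in → 1.5 × 0.9062 × 0.3125 × 65 = 27.61 → r_n = 27.61 kips.
Interior bolts: l_c = 3.25 − 0.9375 = 2.312 in → 1.5 × 2.312 × 0.3125 × 65 = 70.46 → r_n = 53.32 kips.
R_n = 1 × 27.61 + 4 × 53.32 = 240.9 kips.
Design strength φR_n = 0.75 × 240.9 = 181 kips.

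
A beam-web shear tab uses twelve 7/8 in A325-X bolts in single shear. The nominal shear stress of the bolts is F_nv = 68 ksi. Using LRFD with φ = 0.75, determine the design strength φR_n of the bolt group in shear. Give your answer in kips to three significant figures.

A_b = π × 0.875² / 4 = 0.6013 in².
R_n = F_nv · A_b · n · n_s = 68 × 0.6013 × 12 × 1 = 490.7 kips.
Design strength φR_n = 0.75 × 490.7 = 368 kips.

368 kips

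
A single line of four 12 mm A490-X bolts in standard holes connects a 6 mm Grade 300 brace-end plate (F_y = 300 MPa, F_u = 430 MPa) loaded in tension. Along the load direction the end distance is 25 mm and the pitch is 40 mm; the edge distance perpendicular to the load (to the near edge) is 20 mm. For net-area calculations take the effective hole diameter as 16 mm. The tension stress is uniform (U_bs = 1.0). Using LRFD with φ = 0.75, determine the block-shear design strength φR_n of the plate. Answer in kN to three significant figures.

127 kN

Shear plane L_v = 25 + 3·40 = 145 mm; A_gv = 145 × 6 = 870 mm².
A_nv = (145 − 3.5·16) × 6 = 534 mm².
A_nt = (20 − 0.5·16) × 6 = 72 mm².
0.6 F_u A_nv = 137.8 kN; 0.6 F_y A_gv = 156.6 kN → shear rupture governs the shear term.
R_n = 137.8 + 1.0 × 430 × 72 / 1000 = 168.7 kN.
Design strength φR_n = 0.75 × 168.7 = 127 kN.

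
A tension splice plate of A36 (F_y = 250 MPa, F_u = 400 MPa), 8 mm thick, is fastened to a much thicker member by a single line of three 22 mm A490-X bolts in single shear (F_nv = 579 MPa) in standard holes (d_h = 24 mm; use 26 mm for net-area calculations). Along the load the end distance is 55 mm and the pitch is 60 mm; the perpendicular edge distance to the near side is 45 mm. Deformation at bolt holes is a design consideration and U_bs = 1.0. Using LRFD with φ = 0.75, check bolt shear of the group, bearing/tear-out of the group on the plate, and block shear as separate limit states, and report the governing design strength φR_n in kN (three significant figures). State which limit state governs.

Bolt shear: A_b = π·22²/4 = 380.1 mm²; R_n = 579 × 380.1 × 3 × 1 / 1000 = 660.3 kN → 0.75 × 660.3 = 495 kN.
Bearing: edge l_c = 43, r_n = 165.1 kN; interior l_c = 36, r_n = 138.2 kN; R_n = 165.1 + 2·138.2 = 441.6 kN → 331 kN.
Block shear: A_gv = 1400, A_nv = 880, A_nt = 256 mm²; R_n = min(0.6F_uA_nv, 0.6F_yA_gv) + U_bs·F_u·A_nt = 312.4 kN → 234 kN.
Block shear governs: 234 kN.

234 kN (block shear governs)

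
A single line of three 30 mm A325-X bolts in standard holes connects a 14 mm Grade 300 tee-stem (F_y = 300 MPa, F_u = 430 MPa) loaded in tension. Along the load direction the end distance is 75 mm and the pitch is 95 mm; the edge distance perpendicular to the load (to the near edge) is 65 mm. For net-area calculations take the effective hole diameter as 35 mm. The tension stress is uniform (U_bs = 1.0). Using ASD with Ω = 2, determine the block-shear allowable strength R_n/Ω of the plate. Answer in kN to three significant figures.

Shear plane L_v = 75 + 2·95 = 265 mm; A_gv = 265 × 14 = 3710 mm².
A_nv = (265 − 2.5·35) × 14 = 2485 mm².
A_nt = (65 − 0.5·35) × 14 = 665 mm².
0.6 F_u A_nv = 641.1 kN; 0.6 F_y A_gv = 667.8 kN → shear rupture governs the shear term.
R_n = 641.1 + 1.0 × 430 × 665 / 1000 = 927.1 kN.
Allowable strength R_n/Ω = 927.1 / 2 = 464 kN.

464 kN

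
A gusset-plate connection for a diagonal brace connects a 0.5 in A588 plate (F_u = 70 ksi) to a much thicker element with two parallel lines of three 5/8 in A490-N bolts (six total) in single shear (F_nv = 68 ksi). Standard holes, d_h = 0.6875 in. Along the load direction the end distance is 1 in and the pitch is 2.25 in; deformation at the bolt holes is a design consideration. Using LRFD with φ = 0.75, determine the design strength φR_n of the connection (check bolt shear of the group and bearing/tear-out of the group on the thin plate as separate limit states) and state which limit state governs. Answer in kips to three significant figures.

93.9 kips (bolt shear governs)

Bolt shear: A_b = π·0.625²/4 = 0.3068 in²; R_n = 68 × 0.3068 × 6 × 1 = 125.2 kips → 0.75 × 125.2 = 93.9 kips.
Bearing (1.2 l_c t F_u ≤ 2.4 d t F_u): upper limit = 2.4·0.625·0.5·70 = 52.5 kips.
  Edge l_c = 1 − 0.6875/2 = 0.6562 → r_n = 27.56 kips; interior l_c = 2.25 − 0.6875 = 1.562 → r_n = 52.5 kips.
  R_n,bearing = 2·27.56 + 4·52.5 = 265.1 kips → 0.75 × 265.1 = 199 kips.
Bolt shear governs: 93.9 kips.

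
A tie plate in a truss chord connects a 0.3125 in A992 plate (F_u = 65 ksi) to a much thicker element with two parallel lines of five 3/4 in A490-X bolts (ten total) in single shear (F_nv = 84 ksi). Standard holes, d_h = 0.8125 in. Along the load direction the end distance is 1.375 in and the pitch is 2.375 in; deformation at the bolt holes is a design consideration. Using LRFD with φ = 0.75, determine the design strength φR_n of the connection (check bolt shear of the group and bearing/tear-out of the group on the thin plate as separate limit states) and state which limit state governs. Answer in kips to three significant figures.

Bolt shear: A_b = π·0.75²/4 = 0.4418 in²; R_n = 84 × 0.4418 × 10 × 1 = 371.1 kips → 0.75 × 371.1 = 278 kips.
Bearing (1.2 l_c t F_u ≤ 2.4 d t F_u): upper limit = 2.4·0.75·0.3125·65 = 36.56 kips.
  Edge l_c = 1.375 − 0.8125/2 = 0.9688 → r_n = 23.61 kips; interior l_c = 2.375 − 0.8125 = 1.562 → r_n = 36.56 kips.
  R_n,bearing = 2·23.61 + 8·36.56 = 339.7 kips → 0.75 × 339.7 = 255 kips.
Bearing governs: 255 kips.

255 kips (bearing governs)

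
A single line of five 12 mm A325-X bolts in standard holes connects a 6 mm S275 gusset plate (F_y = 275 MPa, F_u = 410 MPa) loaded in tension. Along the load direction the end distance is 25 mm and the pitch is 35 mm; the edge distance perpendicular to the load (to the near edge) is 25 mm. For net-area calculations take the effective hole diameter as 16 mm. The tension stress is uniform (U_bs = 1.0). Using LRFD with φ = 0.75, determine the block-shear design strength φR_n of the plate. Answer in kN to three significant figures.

Shear plane L_v = 25 + 4·35 = 165 mm; A_gv = 165 × 6 = 990 mm².
A_nv = (165 − 4.5·16) × 6 = 558 mm².
A_nt = (25 − 0.5·16) × 6 = 102 mm².
0.6 F_u A_nv = 137.3 kN; 0.6 F_y A_gv = 163.3 kN → shear rupture governs the shear term.
R_n = 137.3 + 1.0 × 410 × 102 / 1000 = 179.1 kN.
Design strength φR_n = 0.75 × 179.1 = 134 kN.

134 kN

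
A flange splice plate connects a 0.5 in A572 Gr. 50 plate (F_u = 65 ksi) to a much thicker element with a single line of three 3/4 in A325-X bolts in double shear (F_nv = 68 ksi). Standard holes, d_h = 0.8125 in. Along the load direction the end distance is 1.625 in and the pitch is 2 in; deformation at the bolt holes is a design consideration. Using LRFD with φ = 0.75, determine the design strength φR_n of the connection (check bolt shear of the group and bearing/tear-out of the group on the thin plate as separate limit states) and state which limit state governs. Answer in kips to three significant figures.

Bolt shear: A_b = π·0.75²/4 = 0.4418 in²; R_n = 68 × 0.4418 × 3 × 2 = 180.2 kips → 0.75 × 180.2 = 135 kips.
Bearing (1.2 l_c t F_u ≤ 2.4 d t F_u): upper limit = 2.4·0.75·0.5·65 = 58.5 kips.
  Edge l_c = 1.625 − 0.8125/2 = 1.219 → r_n = 47.53 kips; interior l_c = 2 − 0.8125 = 1.188 → r_n = 46.31 kips.
  R_n,bearing = 1·47.53 + 2·46.31 = 140.2 kips → 0.75 × 140.2 = 105 kips.
Bearing governs: 105 kips.

105 kips (bearing governs)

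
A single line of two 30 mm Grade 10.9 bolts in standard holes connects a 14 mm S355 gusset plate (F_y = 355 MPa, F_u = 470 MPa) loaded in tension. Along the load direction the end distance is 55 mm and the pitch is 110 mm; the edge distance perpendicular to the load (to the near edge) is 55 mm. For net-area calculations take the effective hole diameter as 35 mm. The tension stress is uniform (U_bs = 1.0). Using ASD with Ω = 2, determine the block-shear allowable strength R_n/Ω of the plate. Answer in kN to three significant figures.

Shear plane L_v = 55 + 1·110 = 165 mm; A_gv = 165 × 14 = 2310 mm².
A_nv = (165 − 1.5·35) × 14 = 1575 mm².
A_nt = (55 − 0.5·35) × 14 = 525 mm².
0.6 F_u A_nv = 444.2 kN; 0.6 F_y A_gv = 492 kN → shear rupture governs the shear term.
R_n = 444.2 + 1.0 × 470 × 525 / 1000 = 690.9 kN.
Allowable strength R_n/Ω = 690.9 / 2 = 345 kN.

345 kN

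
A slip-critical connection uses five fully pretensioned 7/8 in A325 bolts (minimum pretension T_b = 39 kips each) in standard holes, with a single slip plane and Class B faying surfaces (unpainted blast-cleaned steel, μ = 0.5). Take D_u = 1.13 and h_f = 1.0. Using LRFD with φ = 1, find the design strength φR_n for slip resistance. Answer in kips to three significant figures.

110 kips

R_n = μ · D_u · h_f · T_b · n_s · n_b = 0.5 × 1.13 × 1.0 × 39 × 1 × 5 = 110.2 kips.
Design strength φR_n = 1 × 110.2 = 110 kips.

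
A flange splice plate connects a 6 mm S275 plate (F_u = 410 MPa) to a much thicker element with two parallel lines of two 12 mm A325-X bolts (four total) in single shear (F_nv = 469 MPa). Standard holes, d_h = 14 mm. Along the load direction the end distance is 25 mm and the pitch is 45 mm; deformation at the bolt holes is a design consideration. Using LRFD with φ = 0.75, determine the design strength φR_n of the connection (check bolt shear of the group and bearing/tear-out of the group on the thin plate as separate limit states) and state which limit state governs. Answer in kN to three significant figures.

Bolt shear: A_b = π·12²/4 = 113.1 mm²; R_n = 469 × 113.1 × 4 × 1 / 1000 = 212.2 kN → 0.75 × 212.2 = 159 kN.
Bearing (1.2 l_c t F_u ≤ 2.4 d t F_u): upper limit = 2.4·12·6·410 / 1000 = 70.85 kN.
  Edge l_c = 25 − 14/2 = 18 → r_n = 53.14 kN; interior l_c = 45 − 14 = 31 → r_n = 70.85 kN.
  R_n,bearing = 2·53.14 + 2·70.85 = 248 kN → 0.75 × 248 = 186 kN.
Bolt shear governs: 159 kN.

159 kN (bolt shear governs)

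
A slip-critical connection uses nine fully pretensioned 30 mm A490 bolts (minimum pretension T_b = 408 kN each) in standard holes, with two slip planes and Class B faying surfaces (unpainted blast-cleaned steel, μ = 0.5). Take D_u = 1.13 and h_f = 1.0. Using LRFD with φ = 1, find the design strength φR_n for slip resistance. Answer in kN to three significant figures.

R_n = μ · D_u · h_f · T_b · n_s · n_b = 0.5 × 1.13 × 1.0 × 408 × 2 × 9 = 4149 kN.
Design strength φR_n = 1 × 4149 = 4150 kN.

4150 kN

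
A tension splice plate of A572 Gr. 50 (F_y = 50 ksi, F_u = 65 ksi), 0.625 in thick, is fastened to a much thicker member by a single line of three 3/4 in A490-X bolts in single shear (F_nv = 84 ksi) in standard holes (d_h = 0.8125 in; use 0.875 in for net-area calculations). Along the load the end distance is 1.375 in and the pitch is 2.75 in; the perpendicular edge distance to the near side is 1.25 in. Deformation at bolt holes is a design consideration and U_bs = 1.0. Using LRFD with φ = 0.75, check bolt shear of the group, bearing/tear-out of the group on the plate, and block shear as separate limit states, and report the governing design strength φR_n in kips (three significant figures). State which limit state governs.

83.5 kips (bolt shear governs)

Bolt shear: A_b = π·0.75²/4 = 0.4418 in²; R_n = 84 × 0.4418 × 3 × 1 = 111.3 kips → 0.75 × 111.3 = 83.5 kips.
Bearing: edge l_c = 0.9688, r_n = 47.23 kips; interior l_c = 1.938, r_n = 73.12 kips; R_n = 47.23 + 2·73.12 = 193.5 kips → 145 kips.
Block shear: A_gv = 4.297, A_nv = 2.93, A_nt = 0.5078 in²; R_n = min(0.6F_uA_nv, 0.6F_yA_gv) + U_bs·F_u·A_nt = 147.3 kips → 110 kips.
Bolt shear governs: 83.5 kips.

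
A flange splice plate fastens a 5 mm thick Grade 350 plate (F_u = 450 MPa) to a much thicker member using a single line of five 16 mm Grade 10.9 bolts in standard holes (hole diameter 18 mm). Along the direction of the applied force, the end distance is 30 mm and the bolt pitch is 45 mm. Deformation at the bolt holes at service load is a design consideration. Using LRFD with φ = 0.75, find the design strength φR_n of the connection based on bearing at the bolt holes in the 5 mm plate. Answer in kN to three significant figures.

Per bolt r_n = 1.2 l_c t F_u ≤ 2.4 d t F_u; upper limit = 2.4 × 16 × 5 × 450 / 1000 = 86.4 kN.
Edge bolt: l_c = 30 − 18/2 = 21 mm → 1.2 × 21 × 5 × 450 / 1000 = 56.7 → r_n = 56.7 kN.
Interior bolts: l_c = 45 − 18 = 27 mm → 1.2 × 27 × 5 × 450 / 1000 = 72.9 → r_n = 72.9 kN.
R_n = 1 × 56.7 + 4 × 72.9 = 348.3 kN.
Design strength φR_n = 0.75 × 348.3 = 261 kN.

261 kN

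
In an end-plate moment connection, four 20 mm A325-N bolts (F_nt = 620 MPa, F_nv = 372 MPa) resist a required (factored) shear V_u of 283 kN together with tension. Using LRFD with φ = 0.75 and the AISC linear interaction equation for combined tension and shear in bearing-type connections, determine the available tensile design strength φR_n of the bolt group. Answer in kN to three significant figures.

288 kN

A_b = π·20²/4 = 314.2 mm²; f_rv = 283 × 1000 / (4 × 314.2) = 225.2 MPa.
F'_nt = 1.3 F_nt − (F_nt / φF_nv) f_rv = 1.3·620 − (620/(0.75·372))·225.2 = 305.5 MPa, capped at F_nt → F'_nt = 305.5 MPa.
R_n = F'_nt · A_b · n = 305.5 × 314.2 × 4 / 1000 = 384 kN.
Design strength φR_n = 0.75 × 384 = 288 kN.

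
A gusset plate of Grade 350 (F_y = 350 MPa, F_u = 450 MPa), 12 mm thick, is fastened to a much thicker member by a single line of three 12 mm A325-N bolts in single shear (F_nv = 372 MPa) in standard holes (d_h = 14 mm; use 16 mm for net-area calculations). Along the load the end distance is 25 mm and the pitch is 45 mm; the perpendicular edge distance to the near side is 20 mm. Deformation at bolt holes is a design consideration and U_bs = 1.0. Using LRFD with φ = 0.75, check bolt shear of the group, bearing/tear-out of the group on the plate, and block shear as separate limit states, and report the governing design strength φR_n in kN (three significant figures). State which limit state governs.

Bolt shear: A_b = π·12²/4 = 113.1 mm²; R_n = 372 × 113.1 × 3 × 1 / 1000 = 126.2 kN → 0.75 × 126.2 = 94.7 kN.
Bearing: edge l_c = 18, r_n = 116.6 kN; interior l_c = 31, r_n = 155.5 kN; R_n = 116.6 + 2·155.5 = 427.7 kN → 321 kN.
Block shear: A_gv = 1380, A_nv = 900, A_nt = 144 mm²; R_n = min(0.6F_uA_nv, 0.6F_yA_gv) + U_bs·F_u·A_nt = 307.8 kN → 231 kN.
Bolt shear governs: 94.7 kN.

94.7 kN (bolt shear governs)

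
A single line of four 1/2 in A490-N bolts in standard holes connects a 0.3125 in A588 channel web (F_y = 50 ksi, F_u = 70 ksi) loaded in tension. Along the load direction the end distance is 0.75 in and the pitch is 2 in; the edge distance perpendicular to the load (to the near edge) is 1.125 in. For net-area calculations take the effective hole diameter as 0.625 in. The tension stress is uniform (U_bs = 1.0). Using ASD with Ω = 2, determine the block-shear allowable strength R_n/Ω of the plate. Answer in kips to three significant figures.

38.8 kips

Shear plane L_v = 0.75 + 3·2 = 6.75 in; A_gv = 6.75 × 0.3125 = 2.109 in².
A_nv = (6.75 − 3.5·0.625) × 0.3125 = 1.426 in².
A_nt = (1.125 − 0.5·0.625) × 0.3125 = 0.2539 in².
0.6 F_u A_nv = 59.88 kips; 0.6 F_y A_gv = 63.28 kips → shear rupture governs the shear term.
R_n = 59.88 + 1.0 × 70 × 0.2539 = 77.66 kips.
Allowable strength R_n/Ω = 77.66 / 2 = 38.8 kips.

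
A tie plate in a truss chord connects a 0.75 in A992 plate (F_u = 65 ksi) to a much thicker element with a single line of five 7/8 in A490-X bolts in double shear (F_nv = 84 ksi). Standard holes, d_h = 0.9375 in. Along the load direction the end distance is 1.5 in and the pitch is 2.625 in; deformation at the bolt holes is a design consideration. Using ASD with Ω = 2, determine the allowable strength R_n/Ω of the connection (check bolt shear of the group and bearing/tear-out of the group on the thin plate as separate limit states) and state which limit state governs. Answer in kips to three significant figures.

228 kips (bearing governs)

Bolt shear: A_b = π·0.875²/4 = 0.6013 in²; R_n = 84 × 0.6013 × 5 × 2 = 505.1 kips → 505.1 / 2 = 253 kips.
Bearing (1.2 l_c t F_u ≤ 2.4 d t F_u): upper limit = 2.4·0.875·0.75·65 = 102.4 kips.
  Edge l_c = 1.5 − 0.9375/2 = 1.031 → r_n = 60.33 kips; interior l_c = 2.625 − 0.9375 = 1.688 → r_n = 98.72 kips.
  R_n,bearing = 1·60.33 + 4·98.72 = 455.2 kips → 455.2 / 2 = 228 kips.
Bearing governs: 228 kips.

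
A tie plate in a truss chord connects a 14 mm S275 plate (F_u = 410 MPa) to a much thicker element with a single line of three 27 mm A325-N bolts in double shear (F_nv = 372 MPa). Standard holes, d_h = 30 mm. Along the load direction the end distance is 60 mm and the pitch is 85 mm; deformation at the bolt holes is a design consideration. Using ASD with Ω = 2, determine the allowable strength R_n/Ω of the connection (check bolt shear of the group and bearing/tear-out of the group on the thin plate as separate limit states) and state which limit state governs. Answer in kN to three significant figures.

527 kN (bearing governs)

Bolt shear: A_b = π·27²/4 = 572.6 mm²; R_n = 372 × 572.6 × 3 × 2 / 1000 = 1278 kN → 1278 / 2 = 639 kN.
Bearing (1.2 l_c t F_u ≤ 2.4 d t F_u): upper limit = 2.4·27·14·410 / 1000 = 372 kN.
  Edge l_c = 60 − 30/2 = 45 → r_n = 310 kN; interior l_c = 85 − 30 = 55 → r_n = 372 kN.
  R_n,bearing = 1·310 + 2·372 = 1054 kN → 1054 / 2 = 527 kN.
Bearing governs: 527 kN.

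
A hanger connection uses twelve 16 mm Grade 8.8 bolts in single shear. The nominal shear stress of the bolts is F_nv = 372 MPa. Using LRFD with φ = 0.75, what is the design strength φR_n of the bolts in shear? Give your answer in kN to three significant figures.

A_b = π × 16² / 4 = 201.1 mm².
R_n = F_nv · A_b · n · n_s = 372 × 201.1 × 12 × 1 / 1000 = 897.5 kN.
Design strength φR_n = 0.75 × 897.5 = 673 kN.

673 kN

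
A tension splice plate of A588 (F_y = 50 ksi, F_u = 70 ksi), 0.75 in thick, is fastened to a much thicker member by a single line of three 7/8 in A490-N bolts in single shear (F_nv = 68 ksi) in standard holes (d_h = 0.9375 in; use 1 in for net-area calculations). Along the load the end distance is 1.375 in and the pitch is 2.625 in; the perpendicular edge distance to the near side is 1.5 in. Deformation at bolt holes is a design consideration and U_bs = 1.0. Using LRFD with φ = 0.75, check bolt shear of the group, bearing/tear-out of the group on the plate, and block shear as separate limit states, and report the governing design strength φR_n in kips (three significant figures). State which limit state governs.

Bolt shear: A_b = π·0.875²/4 = 0.6013 in²; R_n = 68 × 0.6013 × 3 × 1 = 122.7 kips → 0.75 × 122.7 = 92 kips.
Bearing: edge l_c = 0.9062, r_n = 57.09 kips; interior l_c = 1.688, r_n = 106.3 kips; R_n = 57.09 + 2·106.3 = 269.7 kips → 202 kips.
Block shear: A_gv = 4.969, A_nv = 3.094, A_nt = 0.75 in²; R_n = min(0.6F_uA_nv, 0.6F_yA_gv) + U_bs·F_u·A_nt = 182.4 kips → 137 kips.
Bolt shear governs: 92 kips.

92 kips (bolt shear governs)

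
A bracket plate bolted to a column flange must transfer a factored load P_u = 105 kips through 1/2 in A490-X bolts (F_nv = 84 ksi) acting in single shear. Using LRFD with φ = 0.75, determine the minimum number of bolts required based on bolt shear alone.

A_b = π·0.5²/4 = 0.1963 in².
Per-bolt design strength φR_n = 0.75 × 84 × 0.1963 × 1 = 12.37 kips.
n ≥ 105 / 12.37 = 8.488 → use 9 bolts.

9 bolts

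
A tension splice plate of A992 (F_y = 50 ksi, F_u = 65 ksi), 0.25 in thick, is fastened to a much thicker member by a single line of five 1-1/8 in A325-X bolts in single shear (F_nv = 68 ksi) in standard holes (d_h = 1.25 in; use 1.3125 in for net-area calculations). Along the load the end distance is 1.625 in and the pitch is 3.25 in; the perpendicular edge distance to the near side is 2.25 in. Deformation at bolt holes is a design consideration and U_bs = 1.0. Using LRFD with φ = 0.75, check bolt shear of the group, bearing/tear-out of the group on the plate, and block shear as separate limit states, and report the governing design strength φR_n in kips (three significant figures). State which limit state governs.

83.2 kips (block shear governs)

Bolt shear: A_b = π·1.125²/4 = 0.994 in²; R_n = 68 × 0.994 × 5 × 1 = 338 kips → 0.75 × 338 = 253 kips.
Bearing: edge l_c = 1, r_n = 19.5 kips; interior l_c = 2, r_n = 39 kips; R_n = 19.5 + 4·39 = 175.5 kips → 132 kips.
Block shear: A_gv = 3.656, A_nv = 2.18, A_nt = 0.3984 in²; R_n = min(0.6F_uA_nv, 0.6F_yA_gv) + U_bs·F_u·A_nt = 110.9 kips → 83.2 kips.
Block shear governs: 83.2 kips.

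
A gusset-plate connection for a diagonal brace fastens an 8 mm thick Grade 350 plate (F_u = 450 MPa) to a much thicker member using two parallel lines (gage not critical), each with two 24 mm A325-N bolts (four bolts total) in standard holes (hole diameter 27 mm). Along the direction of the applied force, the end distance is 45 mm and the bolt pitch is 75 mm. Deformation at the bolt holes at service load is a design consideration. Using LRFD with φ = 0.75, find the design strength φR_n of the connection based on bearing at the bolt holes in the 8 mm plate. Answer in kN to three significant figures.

515 kN

Per bolt r_n = 1.2 l_c t F_u ≤ 2.4 d t F_u; upper limit = 2.4 × 24 × 8 × 450 / 1000 = 207.4 kN.
Edge bolt: l_c = 45 − 27/2 = 31.5 mm → 1.2 × 31.5 × 8 × 450 / 1000 = 136.1 → r_n = 136.1 kN.
Interior bolts: l_c = 75 − 27 = 48 mm → 1.2 × 48 × 8 × 450 / 1000 = 207.4 → r_n = 207.4 kN.
R_n = 2 × 136.1 + 2 × 207.4 = 686.9 kN.
Design strength φR_n = 0.75 × 686.9 = 515 kN.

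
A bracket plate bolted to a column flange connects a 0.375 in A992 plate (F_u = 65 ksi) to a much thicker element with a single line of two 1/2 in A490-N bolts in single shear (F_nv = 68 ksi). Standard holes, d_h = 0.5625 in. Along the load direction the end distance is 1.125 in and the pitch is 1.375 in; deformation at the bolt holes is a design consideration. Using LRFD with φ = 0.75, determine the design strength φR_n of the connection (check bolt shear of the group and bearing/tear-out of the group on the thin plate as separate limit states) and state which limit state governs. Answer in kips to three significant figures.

Bolt shear: A_b = π·0.5²/4 = 0.1963 in²; R_n = 68 × 0.1963 × 2 × 1 = 26.7 kips → 0.75 × 26.7 = 20 kips.
Bearing (1.2 l_c t F_u ≤ 2.4 d t F_u): upper limit = 2.4·0.5·0.375·65 = 29.25 kips.
  Edge l_c = 1.125 − 0.5625/2 = 0.8438 → r_n = 24.68 kips; interior l_c = 1.375 − 0.5625 = 0.8125 → r_n = 23.77 kips.
  R_n,bearing = 1·24.68 + 1·23.77 = 48.45 kips → 0.75 × 48.45 = 36.3 kips.
Bolt shear governs: 20 kips.

20 kips (bolt shear governs)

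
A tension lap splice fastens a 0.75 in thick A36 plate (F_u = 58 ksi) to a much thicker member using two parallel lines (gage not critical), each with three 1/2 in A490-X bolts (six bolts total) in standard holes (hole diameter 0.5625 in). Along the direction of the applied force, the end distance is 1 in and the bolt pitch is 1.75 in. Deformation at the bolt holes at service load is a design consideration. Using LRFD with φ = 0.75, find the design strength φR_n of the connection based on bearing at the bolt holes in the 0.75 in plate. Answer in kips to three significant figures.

Per bolt r_n = 1.2 l_c t F_u ≤ 2.4 d t F_u; upper limit = 2.4 × 0.5 × 0.75 × 58 = 52.2 kips.
Edge bolt: l_c = 1 − 0.5625/2 = 0.7188 in → 1.2 × 0.7188 × 0.75 × 58 = 37.52 → r_n = 37.52 kips.
Interior bolts: l_c = 1.75 − 0.5625 = 1.188 in → 1.2 × 1.188 × 0.75 × 58 = 61.99 → r_n = 52.2 kips.
R_n = 2 × 37.52 + 4 × 52.2 = 283.8 kips.
Design strength φR_n = 0.75 × 283.8 = 213 kips.

213 kips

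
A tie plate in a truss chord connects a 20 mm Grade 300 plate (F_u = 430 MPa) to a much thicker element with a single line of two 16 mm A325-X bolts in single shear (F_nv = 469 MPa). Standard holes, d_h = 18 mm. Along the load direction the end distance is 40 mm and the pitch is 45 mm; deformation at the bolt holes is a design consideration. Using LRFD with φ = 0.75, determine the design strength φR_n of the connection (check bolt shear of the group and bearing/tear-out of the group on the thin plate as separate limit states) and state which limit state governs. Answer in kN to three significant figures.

Bolt shear: A_b = π·16²/4 = 201.1 mm²; R_n = 469 × 201.1 × 2 × 1 / 1000 = 188.6 kN → 0.75 × 188.6 = 141 kN.
Bearing (1.2 l_c t F_u ≤ 2.4 d t F_u): upper limit = 2.4·16·20·430 / 1000 = 330.2 kN.
  Edge l_c = 40 − 18/2 = 31 → r_n = 319.9 kN; interior l_c = 45 − 18 = 27 → r_n = 278.6 kN.
  R_n,bearing = 1·319.9 + 1·278.6 = 598.6 kN → 0.75 × 598.6 = 449 kN.
Bolt shear governs: 141 kN.

141 kN (bolt shear governs)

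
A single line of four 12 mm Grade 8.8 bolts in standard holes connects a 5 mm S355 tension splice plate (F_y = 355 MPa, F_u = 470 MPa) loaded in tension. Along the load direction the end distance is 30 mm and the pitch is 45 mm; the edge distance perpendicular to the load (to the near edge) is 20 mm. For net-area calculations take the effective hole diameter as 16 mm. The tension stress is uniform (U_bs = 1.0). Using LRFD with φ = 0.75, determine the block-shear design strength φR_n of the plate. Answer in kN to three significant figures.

Shear plane L_v = 30 + 3·45 = 165 mm; A_gv = 165 × 5 = 825 mm².
A_nv = (165 − 3.5·16) × 5 = 545 mm².
A_nt = (20 − 0.5·16) × 5 = 60 mm².
0.6 F_u A_nv = 153.7 kN; 0.6 F_y A_gv = 175.7 kN → shear rupture governs the shear term.
R_n = 153.7 + 1.0 × 470 × 60 / 1000 = 181.9 kN.
Design strength φR_n = 0.75 × 181.9 = 136 kN.

136 kN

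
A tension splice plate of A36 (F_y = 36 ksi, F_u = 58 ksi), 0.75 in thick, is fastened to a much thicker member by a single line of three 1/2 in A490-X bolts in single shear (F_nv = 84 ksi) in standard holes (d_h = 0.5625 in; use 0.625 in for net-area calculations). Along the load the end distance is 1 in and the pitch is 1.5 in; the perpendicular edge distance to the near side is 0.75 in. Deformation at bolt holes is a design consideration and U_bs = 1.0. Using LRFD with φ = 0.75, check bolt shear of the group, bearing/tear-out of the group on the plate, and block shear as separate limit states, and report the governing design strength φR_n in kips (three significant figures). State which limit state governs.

Bolt shear: A_b = π·0.5²/4 = 0.1963 in²; R_n = 84 × 0.1963 × 3 × 1 = 49.48 kips → 0.75 × 49.48 = 37.1 kips.
Bearing: edge l_c = 0.7188, r_n = 37.52 kips; interior l_c = 0.9375, r_n = 48.94 kips; R_n = 37.52 + 2·48.94 = 135.4 kips → 102 kips.
Block shear: A_gv = 3, A_nv = 1.828, A_nt = 0.3281 in²; R_n = min(0.6F_uA_nv, 0.6F_yA_gv) + U_bs·F_u·A_nt = 82.65 kips → 62 kips.
Bolt shear governs: 37.1 kips.

37.1 kips (bolt shear governs)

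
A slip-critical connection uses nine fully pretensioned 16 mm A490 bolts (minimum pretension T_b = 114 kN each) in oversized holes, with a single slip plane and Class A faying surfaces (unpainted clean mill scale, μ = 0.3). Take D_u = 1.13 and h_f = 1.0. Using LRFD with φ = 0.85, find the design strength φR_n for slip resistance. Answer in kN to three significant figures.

R_n = μ · D_u · h_f · T_b · n_s · n_b = 0.3 × 1.13 × 1.0 × 114 × 1 × 9 = 347.8 kN.
Design strength φR_n = 0.85 × 347.8 = 296 kN.

296 kN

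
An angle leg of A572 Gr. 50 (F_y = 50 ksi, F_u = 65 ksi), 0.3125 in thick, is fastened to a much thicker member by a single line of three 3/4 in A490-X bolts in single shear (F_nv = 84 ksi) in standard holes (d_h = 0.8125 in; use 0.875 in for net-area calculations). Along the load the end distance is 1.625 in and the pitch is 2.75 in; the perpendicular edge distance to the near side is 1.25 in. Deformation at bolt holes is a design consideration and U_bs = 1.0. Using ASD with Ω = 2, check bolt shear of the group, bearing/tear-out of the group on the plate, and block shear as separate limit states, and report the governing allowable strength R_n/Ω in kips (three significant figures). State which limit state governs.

Bolt shear: A_b = π·0.75²/4 = 0.4418 in²; R_n = 84 × 0.4418 × 3 × 1 = 111.3 kips → 111.3 / 2 = 55.7 kips.
Bearing: edge l_c = 1.219, r_n = 29.71 kips; interior l_c = 1.938, r_n = 36.56 kips; R_n = 29.71 + 2·36.56 = 102.8 kips → 51.4 kips.
Block shear: A_gv = 2.227, A_nv = 1.543, A_nt = 0.2539 in²; R_n = min(0.6F_uA_nv, 0.6F_yA_gv) + U_bs·F_u·A_nt = 76.68 kips → 38.3 kips.
Block shear governs: 38.3 kips.

38.3 kips (block shear governs)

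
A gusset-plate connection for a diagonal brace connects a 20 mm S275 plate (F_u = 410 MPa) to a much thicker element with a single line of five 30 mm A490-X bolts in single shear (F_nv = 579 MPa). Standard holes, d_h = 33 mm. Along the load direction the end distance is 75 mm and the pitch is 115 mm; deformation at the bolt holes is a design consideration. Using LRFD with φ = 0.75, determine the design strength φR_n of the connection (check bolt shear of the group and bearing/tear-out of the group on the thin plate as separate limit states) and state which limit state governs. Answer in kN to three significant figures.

Bolt shear: A_b = π·30²/4 = 706.9 mm²; R_n = 579 × 706.9 × 5 × 1 / 1000 = 2046 kN → 0.75 × 2046 = 1530 kN.
Bearing (1.2 l_c t F_u ≤ 2.4 d t F_u): upper limit = 2.4·30·20·410 / 1000 = 590.4 kN.
  Edge l_c = 75 − 33/2 = 58.5 → r_n = 575.6 kN; interior l_c = 115 − 33 = 82 → r_n = 590.4 kN.
  R_n,bearing = 1·575.6 + 4·590.4 = 2937 kN → 0.75 × 2937 = 2200 kN.
Bolt shear governs: 1530 kN.

1530 kN (bolt shear governs)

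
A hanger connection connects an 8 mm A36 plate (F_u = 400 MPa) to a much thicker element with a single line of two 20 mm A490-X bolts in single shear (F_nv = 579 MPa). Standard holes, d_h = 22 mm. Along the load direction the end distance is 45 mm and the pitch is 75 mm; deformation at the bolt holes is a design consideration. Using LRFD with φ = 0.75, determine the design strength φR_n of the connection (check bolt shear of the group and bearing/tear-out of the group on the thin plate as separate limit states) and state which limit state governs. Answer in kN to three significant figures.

213 kN (bearing governs)

Bolt shear: A_b = π·20²/4 = 314.2 mm²; R_n = 579 × 314.2 × 2 × 1 / 1000 = 363.8 kN → 0.75 × 363.8 = 273 kN.
Bearing (1.2 l_c t F_u ≤ 2.4 d t F_u): upper limit = 2.4·20·8·400 / 1000 = 153.6 kN.
  Edge l_c = 45 − 22/2 = 34 → r_n = 130.6 kN; interior l_c = 75 − 22 = 53 → r_n = 153.6 kN.
  R_n,bearing = 1·130.6 + 1·153.6 = 284.2 kN → 0.75 × 284.2 = 213 kN.
Bearing governs: 213 kN.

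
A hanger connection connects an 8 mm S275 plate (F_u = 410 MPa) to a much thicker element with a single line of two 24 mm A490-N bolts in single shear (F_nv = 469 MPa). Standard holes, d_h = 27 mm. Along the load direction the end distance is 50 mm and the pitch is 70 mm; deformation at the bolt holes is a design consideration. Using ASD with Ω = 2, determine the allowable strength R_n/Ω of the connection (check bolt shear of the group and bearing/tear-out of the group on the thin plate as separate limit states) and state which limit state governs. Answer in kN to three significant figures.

156 kN (bearing governs)

Bolt shear: A_b = π·24²/4 = 452.4 mm²; R_n = 469 × 452.4 × 2 × 1 / 1000 = 424.3 kN → 424.3 / 2 = 212 kN.
Bearing (1.2 l_c t F_u ≤ 2.4 d t F_u): upper limit = 2.4·24·8·410 / 1000 = 188.9 kN.
  Edge l_c = 50 − 27/2 = 36.5 → r_n = 143.7 kN; interior l_c = 70 − 27 = 43 → r_n = 169.2 kN.
  R_n,bearing = 1·143.7 + 1·169.2 = 312.9 kN → 312.9 / 2 = 156 kN.
Bearing governs: 156 kN.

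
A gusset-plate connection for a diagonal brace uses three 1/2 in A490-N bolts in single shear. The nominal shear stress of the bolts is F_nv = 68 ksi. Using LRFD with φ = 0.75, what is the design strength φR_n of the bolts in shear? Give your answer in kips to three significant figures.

A_b = π × 0.5² / 4 = 0.1963 in².
R_n = F_nv · A_b · n · n_s = 68 × 0.1963 × 3 × 1 = 40.06 kips.
Design strength φR_n = 0.75 × 40.06 = 30 kips.

30 kips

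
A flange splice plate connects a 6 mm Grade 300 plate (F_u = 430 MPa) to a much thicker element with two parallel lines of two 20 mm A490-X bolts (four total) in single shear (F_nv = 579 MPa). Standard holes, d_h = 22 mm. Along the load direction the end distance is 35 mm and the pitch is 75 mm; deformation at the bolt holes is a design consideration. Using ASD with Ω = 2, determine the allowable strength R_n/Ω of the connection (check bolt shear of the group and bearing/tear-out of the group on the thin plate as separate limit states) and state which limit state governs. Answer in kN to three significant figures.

Bolt shear: A_b = π·20²/4 = 314.2 mm²; R_n = 579 × 314.2 × 4 × 1 / 1000 = 727.6 kN → 727.6 / 2 = 364 kN.
Bearing (1.2 l_c t F_u ≤ 2.4 d t F_u): upper limit = 2.4·20·6·430 / 1000 = 123.8 kN.
  Edge l_c = 35 − 22/2 = 24 → r_n = 74.3 kN; interior l_c = 75 − 22 = 53 → r_n = 123.8 kN.
  R_n,bearing = 2·74.3 + 2·123.8 = 396.3 kN → 396.3 / 2 = 198 kN.
Bearing governs: 198 kN.

198 kN (bearing governs)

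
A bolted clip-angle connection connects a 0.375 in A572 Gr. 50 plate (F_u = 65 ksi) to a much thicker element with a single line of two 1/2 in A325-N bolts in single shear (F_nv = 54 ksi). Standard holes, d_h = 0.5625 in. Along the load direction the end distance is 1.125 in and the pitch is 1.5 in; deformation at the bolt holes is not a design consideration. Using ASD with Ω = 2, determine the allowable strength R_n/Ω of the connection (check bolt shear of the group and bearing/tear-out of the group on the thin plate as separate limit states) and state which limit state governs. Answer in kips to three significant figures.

Bolt shear: A_b = π·0.5²/4 = 0.1963 in²; R_n = 54 × 0.1963 × 2 × 1 = 21.21 kips → 21.21 / 2 = 10.6 kips.
Bearing (1.5 l_c t F_u ≤ 3.0 d t F_u): upper limit = 3.0·0.5·0.375·65 = 36.56 kips.
  Edge l_c = 1.125 − 0.5625/2 = 0.8438 → r_n = 30.85 kips; interior l_c = 1.5 − 0.5625 = 0.9375 → r_n = 34.28 kips.
  R_n,bearing = 1·30.85 + 1·34.28 = 65.13 kips → 65.13 / 2 = 32.6 kips.
Bolt shear governs: 10.6 kips.

10.6 kips (bolt shear governs)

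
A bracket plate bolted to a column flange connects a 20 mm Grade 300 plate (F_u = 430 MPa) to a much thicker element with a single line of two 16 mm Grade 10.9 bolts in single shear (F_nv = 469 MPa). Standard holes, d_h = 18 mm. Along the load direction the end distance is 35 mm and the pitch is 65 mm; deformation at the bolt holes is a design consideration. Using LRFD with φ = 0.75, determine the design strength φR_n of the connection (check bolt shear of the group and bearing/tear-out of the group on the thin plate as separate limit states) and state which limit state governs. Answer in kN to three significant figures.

141 kN (bolt shear governs)

Bolt shear: A_b = π·16²/4 = 201.1 mm²; R_n = 469 × 201.1 × 2 × 1 / 1000 = 188.6 kN → 0.75 × 188.6 = 141 kN.
Bearing (1.2 l_c t F_u ≤ 2.4 d t F_u): upper limit = 2.4·16·20·430 / 1000 = 330.2 kN.
  Edge l_c = 35 − 18/2 = 26 → r_n = 268.3 kN; interior l_c = 65 − 18 = 47 → r_n = 330.2 kN.
  R_n,bearing = 1·268.3 + 1·330.2 = 598.6 kN → 0.75 × 598.6 = 449 kN.
Bolt shear governs: 141 kN.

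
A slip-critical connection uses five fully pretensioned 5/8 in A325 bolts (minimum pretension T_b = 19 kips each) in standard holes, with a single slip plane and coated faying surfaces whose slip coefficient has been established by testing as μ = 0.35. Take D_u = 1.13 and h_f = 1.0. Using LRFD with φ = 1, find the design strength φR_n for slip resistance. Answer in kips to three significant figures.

37.6 kips

R_n = μ · D_u · h_f · T_b · n_s · n_b = 0.35 × 1.13 × 1.0 × 19 × 1 × 5 = 37.57 kips.
Design strength φR_n = 1 × 37.57 = 37.6 kips.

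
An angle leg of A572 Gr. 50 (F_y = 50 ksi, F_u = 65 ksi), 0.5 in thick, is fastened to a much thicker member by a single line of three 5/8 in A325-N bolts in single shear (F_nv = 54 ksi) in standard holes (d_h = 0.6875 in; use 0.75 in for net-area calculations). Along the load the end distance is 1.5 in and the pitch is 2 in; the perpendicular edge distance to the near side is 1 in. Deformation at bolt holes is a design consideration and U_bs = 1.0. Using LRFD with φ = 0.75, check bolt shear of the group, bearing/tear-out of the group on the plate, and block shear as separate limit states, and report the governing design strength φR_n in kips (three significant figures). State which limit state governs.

37.3 kips (bolt shear governs)

Bolt shear: A_b = π·0.625²/4 = 0.3068 in²; R_n = 54 × 0.3068 × 3 × 1 = 49.7 kips → 0.75 × 49.7 = 37.3 kips.
Bearing: edge l_c = 1.156, r_n = 45.09 kips; interior l_c = 1.312, r_n = 48.75 kips; R_n = 45.09 + 2·48.75 = 142.6 kips → 107 kips.
Block shear: A_gv = 2.75, A_nv = 1.812, A_nt = 0.3125 in²; R_n = min(0.6F_uA_nv, 0.6F_yA_gv) + U_bs·F_u·A_nt = 91 kips → 68.2 kips.
Bolt shear governs: 37.3 kips.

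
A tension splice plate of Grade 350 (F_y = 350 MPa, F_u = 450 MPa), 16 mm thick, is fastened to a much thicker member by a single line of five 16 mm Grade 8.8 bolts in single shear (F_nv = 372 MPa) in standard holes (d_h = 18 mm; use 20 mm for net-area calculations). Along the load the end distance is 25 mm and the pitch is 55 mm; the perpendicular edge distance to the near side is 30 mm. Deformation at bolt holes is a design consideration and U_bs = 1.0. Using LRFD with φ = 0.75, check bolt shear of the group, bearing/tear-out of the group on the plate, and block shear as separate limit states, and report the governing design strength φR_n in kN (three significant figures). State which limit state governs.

280 kN (bolt shear governs)

Bolt shear: A_b = π·16²/4 = 201.1 mm²; R_n = 372 × 201.1 × 5 × 1 / 1000 = 374 kN → 0.75 × 374 = 280 kN.
Bearing: edge l_c = 16, r_n = 138.2 kN; interior l_c = 37, r_n = 276.5 kN; R_n = 138.2 + 4·276.5 = 1244 kN → 933 kN.
Block shear: A_gv = 3920, A_nv = 2480, A_nt = 320 mm²; R_n = min(0.6F_uA_nv, 0.6F_yA_gv) + U_bs·F_u·A_nt = 813.6 kN → 610 kN.
Bolt shear governs: 280 kN.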